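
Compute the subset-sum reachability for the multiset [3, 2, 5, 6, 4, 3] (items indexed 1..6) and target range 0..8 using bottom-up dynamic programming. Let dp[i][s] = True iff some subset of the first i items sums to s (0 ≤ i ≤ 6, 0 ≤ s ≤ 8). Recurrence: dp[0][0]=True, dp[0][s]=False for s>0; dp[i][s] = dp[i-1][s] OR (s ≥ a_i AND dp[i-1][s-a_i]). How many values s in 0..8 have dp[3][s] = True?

6

i\s   0   1   2   3   4   5   6   7   8
  0   T   F   F   F   F   F   F   F   F
  1   T   F   F   T   F   F   F   F   F
  2   T   F   T   T   F   T   F   F   F
  3   T   F   T   T   F   T   F   T   T
  4   T   F   T   T   F   T   T   T   T
  5   T   F   T   T   T   T   T   T   T
  6   T   F   T   T   T   T   T   T   T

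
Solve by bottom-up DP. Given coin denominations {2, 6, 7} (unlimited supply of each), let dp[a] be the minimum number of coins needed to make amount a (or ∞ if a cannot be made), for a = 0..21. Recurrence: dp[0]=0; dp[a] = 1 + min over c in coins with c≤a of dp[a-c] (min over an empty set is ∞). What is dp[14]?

2

 a  0  1  2  3  4  5  6  7  8  9 10 11 12 13 14 15 16 17 18 19 20 21
dp  0  -  1  -  2  -  1  1  2  2  3  3  2  2  2  3  3  4  3  3  3  3
(- denotes ∞ / unreachable)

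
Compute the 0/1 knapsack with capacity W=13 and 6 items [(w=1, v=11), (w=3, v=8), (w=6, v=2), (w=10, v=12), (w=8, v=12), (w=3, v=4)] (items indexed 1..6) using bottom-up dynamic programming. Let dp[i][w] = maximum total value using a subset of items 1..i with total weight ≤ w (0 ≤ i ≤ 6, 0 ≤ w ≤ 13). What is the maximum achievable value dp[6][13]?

i\w   0   1   2   3   4   5   6   7   8   9  10  11  12  13
  0   0   0   0   0   0   0   0   0   0   0   0   0   0   0
  1   0  11  11  11  11  11  11  11  11  11  11  11  11  11
  2   0  11  11  11  19  19  19  19  19  19  19  19  19  19
  3   0  11  11  11  19  19  19  19  19  19  21  21  21  21
  4   0  11  11  11  19  19  19  19  19  19  21  23  23  23
  5   0  11  11  11  19  19  19  19  19  23  23  23  31  31
  6   0  11  11  11  19  19  19  23  23  23  23  23  31  31

31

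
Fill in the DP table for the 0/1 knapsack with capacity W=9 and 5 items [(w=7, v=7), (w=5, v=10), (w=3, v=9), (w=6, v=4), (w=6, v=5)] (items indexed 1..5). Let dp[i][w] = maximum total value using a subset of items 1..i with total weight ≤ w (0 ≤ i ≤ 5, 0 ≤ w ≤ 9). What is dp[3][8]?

i\w   0   1   2   3   4   5   6   7   8   9
  0   0   0   0   0   0   0   0   0   0   0
  1   0   0   0   0   0   0   0   7   7   7
  2   0   0   0   0   0  10  10  10  10  10
  3   0   0   0   9   9  10  10  10  19  19
  4   0   0   0   9   9  10  10  10  19  19
  5   0   0   0   9   9  10  10  10  19  19

19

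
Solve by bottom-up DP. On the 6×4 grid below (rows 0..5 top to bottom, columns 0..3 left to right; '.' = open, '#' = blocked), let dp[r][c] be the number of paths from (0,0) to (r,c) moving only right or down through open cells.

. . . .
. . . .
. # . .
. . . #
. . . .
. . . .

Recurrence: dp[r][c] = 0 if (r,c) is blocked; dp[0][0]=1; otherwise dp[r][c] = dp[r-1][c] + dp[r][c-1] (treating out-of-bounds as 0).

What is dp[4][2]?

6

r\c   0   1   2   3
  0   1   1   1   1
  1   1   2   3   4
  2   1   0   3   7
  3   1   1   4   0
  4   1   2   6   6
  5   1   3   9  15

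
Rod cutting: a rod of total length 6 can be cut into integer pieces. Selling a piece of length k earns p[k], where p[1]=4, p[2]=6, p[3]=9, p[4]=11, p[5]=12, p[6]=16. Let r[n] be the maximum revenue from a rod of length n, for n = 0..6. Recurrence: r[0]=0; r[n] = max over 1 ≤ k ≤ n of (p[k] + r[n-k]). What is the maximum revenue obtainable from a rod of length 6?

24

   n    0    1    2    3    4    5    6
r[n]    0    4    8   12   16   20   24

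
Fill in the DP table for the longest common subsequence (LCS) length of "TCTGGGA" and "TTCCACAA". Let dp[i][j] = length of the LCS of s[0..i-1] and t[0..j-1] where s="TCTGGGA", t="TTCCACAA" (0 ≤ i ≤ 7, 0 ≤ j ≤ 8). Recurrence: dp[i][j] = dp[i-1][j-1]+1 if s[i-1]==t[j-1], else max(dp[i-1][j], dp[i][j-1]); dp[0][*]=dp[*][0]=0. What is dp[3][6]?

2

   ''  T  T  C  C  A  C  A  A
''  0  0  0  0  0  0  0  0  0
 T  0  1  1  1  1  1  1  1  1
 C  0  1  1  2  2  2  2  2  2
 T  0  1  2  2  2  2  2  2  2
 G  0  1  2  2  2  2  2  2  2
 G  0  1  2  2  2  2  2  2  2
 G  0  1  2  2  2  2  2  2  2
 A  0  1  2  2  2  3  3  3  3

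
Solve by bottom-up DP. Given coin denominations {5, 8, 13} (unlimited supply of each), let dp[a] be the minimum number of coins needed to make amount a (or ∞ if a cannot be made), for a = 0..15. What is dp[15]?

 a  0  1  2  3  4  5  6  7  8  9 10 11 12 13 14 15
dp  0  -  -  -  -  1  -  -  1  -  2  -  -  1  -  3
(- denotes ∞ / unreachable)

3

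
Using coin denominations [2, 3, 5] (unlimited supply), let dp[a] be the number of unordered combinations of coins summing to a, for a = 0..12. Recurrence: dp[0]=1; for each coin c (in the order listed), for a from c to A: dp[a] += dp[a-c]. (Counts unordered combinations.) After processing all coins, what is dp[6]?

after  coin     0     1     2     3     4     5     6     7     8     9    10    11    12
          2     1     0     1     0     1     0     1     0     1     0     1     0     1
          3     1     0     1     1     1     1     2     1     2     2     2     2     3
          5     1     0     1     1     1     2     2     2     3     3     4     4     5

2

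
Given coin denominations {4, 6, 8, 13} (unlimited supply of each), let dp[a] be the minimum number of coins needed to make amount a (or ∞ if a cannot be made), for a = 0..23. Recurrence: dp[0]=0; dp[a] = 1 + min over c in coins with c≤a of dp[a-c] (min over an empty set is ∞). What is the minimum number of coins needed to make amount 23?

3

 a  0  1  2  3  4  5  6  7  8  9 10 11 12 13 14 15 16 17 18 19 20 21 22 23
dp  0  -  -  -  1  -  1  -  1  -  2  -  2  1  2  -  2  2  3  2  3  2  3  3
(- denotes ∞ / unreachable)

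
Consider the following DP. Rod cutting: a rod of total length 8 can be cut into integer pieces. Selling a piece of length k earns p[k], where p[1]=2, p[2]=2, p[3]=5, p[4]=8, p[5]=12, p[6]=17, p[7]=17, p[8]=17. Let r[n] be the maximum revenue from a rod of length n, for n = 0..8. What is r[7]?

   n    0    1    2    3    4    5    6    7    8
r[n]    0    2    4    6    8   12   17   19   21

19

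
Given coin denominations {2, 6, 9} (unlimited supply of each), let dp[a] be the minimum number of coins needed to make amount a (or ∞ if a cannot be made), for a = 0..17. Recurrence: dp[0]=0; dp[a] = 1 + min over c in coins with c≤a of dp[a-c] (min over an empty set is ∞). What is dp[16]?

 a  0  1  2  3  4  5  6  7  8  9 10 11 12 13 14 15 16 17
dp  0  -  1  -  2  -  1  -  2  1  3  2  2  3  3  2  4  3
(- denotes ∞ / unreachable)

4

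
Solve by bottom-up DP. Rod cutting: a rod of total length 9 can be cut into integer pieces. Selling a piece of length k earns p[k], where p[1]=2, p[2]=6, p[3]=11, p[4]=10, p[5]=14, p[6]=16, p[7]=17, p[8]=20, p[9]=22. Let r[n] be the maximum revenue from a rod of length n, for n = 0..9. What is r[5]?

   n    0    1    2    3    4    5    6    7    8    9
r[n]    0    2    6   11   13   17   22   24   28   33

17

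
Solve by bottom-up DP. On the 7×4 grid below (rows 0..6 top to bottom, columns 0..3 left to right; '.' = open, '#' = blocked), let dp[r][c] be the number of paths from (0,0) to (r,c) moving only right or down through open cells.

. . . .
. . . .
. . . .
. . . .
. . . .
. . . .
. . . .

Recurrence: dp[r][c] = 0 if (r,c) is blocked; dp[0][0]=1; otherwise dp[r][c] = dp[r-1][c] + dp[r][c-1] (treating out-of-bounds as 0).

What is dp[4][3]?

35

r\c   0   1   2   3
  0   1   1   1   1
  1   1   2   3   4
  2   1   3   6  10
  3   1   4  10  20
  4   1   5  15  35
  5   1   6  21  56
  6   1   7  28  84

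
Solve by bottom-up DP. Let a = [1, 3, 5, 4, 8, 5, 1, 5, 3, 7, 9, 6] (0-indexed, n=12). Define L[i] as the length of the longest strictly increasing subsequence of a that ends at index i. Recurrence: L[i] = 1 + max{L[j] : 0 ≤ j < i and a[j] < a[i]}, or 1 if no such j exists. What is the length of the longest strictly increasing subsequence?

   i    0    1    2    3    4    5    6    7    8    9   10   11
a[i]    1    3    5    4    8    5    1    5    3    7    9    6
L[i]    1    2    3    3    4    4    1    4    2    5    6    5

6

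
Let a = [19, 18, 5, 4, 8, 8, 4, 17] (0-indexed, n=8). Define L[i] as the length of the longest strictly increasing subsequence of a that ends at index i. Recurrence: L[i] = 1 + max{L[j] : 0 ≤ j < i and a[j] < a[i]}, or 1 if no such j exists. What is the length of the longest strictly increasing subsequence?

3

   i    0    1    2    3    4    5    6    7
a[i]   19   18    5    4    8    8    4   17
L[i]    1    1    1    1    2    2    1    3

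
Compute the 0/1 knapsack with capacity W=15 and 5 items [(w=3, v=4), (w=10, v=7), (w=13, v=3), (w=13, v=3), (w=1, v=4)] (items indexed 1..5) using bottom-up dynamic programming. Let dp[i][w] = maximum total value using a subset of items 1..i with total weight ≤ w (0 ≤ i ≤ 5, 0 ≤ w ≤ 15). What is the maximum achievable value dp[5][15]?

15

i\w   0   1   2   3   4   5   6   7   8   9  10  11  12  13  14  15
  0   0   0   0   0   0   0   0   0   0   0   0   0   0   0   0   0
  1   0   0   0   4   4   4   4   4   4   4   4   4   4   4   4   4
  2   0   0   0   4   4   4   4   4   4   4   7   7   7  11  11  11
  3   0   0   0   4   4   4   4   4   4   4   7   7   7  11  11  11
  4   0   0   0   4   4   4   4   4   4   4   7   7   7  11  11  11
  5   0   4   4   4   8   8   8   8   8   8   8  11  11  11  15  15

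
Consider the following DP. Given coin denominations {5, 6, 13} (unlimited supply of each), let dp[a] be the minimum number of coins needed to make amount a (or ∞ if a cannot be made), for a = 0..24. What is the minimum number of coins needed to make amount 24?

 a  0  1  2  3  4  5  6  7  8  9 10 11 12 13 14 15 16 17 18 19 20 21 22 23 24
dp  0  -  -  -  -  1  1  -  -  -  2  2  2  1  -  3  3  3  2  2  4  4  4  3  3
(- denotes ∞ / unreachable)

3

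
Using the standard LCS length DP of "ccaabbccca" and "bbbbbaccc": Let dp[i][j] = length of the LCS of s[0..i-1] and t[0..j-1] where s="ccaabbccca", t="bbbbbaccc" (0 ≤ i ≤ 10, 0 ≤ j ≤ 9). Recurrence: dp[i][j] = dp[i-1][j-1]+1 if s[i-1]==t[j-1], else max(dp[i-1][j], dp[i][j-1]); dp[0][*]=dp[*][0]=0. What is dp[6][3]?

2

   ''  b  b  b  b  b  a  c  c  c
''  0  0  0  0  0  0  0  0  0  0
 c  0  0  0  0  0  0  0  1  1  1
 c  0  0  0  0  0  0  0  1  2  2
 a  0  0  0  0  0  0  1  1  2  2
 a  0  0  0  0  0  0  1  1  2  2
 b  0  1  1  1  1  1  1  1  2  2
 b  0  1  2  2  2  2  2  2  2  2
 c  0  1  2  2  2  2  2  3  3  3
 c  0  1  2  2  2  2  2  3  4  4
 c  0  1  2  2  2  2  2  3  4  5
 a  0  1  2  2  2  2  3  3  4  5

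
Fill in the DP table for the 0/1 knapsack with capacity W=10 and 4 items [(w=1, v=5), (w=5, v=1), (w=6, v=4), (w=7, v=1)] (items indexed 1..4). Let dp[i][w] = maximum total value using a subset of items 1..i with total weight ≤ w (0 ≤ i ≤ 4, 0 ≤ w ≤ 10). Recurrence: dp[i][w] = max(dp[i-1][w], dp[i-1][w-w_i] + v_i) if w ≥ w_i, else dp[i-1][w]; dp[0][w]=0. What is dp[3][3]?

i\w   0   1   2   3   4   5   6   7   8   9  10
  0   0   0   0   0   0   0   0   0   0   0   0
  1   0   5   5   5   5   5   5   5   5   5   5
  2   0   5   5   5   5   5   6   6   6   6   6
  3   0   5   5   5   5   5   6   9   9   9   9
  4   0   5   5   5   5   5   6   9   9   9   9

5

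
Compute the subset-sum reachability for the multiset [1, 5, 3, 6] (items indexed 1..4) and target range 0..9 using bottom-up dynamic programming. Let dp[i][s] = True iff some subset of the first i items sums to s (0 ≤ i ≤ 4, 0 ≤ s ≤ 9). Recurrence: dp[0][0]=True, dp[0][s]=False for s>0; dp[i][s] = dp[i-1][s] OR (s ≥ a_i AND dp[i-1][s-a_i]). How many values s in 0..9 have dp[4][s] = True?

9

i\s   0   1   2   3   4   5   6   7   8   9
  0   T   F   F   F   F   F   F   F   F   F
  1   T   T   F   F   F   F   F   F   F   F
  2   T   T   F   F   F   T   T   F   F   F
  3   T   T   F   T   T   T   T   F   T   T
  4   T   T   F   T   T   T   T   T   T   T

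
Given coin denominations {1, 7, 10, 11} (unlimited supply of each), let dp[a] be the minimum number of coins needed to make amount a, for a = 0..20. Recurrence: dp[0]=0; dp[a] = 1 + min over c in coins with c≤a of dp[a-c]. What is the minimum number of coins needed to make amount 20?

2

 a  0  1  2  3  4  5  6  7  8  9 10 11 12 13 14 15 16 17 18 19 20
dp  0  1  2  3  4  5  6  1  2  3  1  1  2  3  2  3  4  2  2  3  2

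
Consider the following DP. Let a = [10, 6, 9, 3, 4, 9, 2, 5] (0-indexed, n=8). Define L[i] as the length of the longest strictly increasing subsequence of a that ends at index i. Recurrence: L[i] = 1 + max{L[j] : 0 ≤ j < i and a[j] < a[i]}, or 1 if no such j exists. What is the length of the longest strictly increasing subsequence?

   i    0    1    2    3    4    5    6    7
a[i]   10    6    9    3    4    9    2    5
L[i]    1    1    2    1    2    3    1    3

3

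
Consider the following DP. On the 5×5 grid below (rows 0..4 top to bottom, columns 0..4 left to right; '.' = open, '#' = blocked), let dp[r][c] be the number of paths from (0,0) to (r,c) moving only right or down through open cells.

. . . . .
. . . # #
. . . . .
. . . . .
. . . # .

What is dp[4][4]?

r\c   0   1   2   3   4
  0   1   1   1   1   1
  1   1   2   3   0   0
  2   1   3   6   6   6
  3   1   4  10  16  22
  4   1   5  15   0  22

22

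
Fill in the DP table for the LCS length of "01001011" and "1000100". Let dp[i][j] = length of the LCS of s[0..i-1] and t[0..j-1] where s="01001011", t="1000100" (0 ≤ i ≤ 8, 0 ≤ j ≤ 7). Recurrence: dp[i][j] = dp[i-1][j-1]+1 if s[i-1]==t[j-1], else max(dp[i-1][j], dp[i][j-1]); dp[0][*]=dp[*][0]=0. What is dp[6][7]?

   ''  1  0  0  0  1  0  0
''  0  0  0  0  0  0  0  0
 0  0  0  1  1  1  1  1  1
 1  0  1  1  1  1  2  2  2
 0  0  1  2  2  2  2  3  3
 0  0  1  2  3  3  3  3  4
 1  0  1  2  3  3  4  4  4
 0  0  1  2  3  4  4  5  5
 1  0  1  2  3  4  5  5  5
 1  0  1  2  3  4  5  5  5

5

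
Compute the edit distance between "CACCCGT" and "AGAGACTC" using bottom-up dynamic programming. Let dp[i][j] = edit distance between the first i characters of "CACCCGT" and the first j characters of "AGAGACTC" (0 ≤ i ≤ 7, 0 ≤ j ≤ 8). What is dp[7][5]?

   ''  A  G  A  G  A  C  T  C
''  0  1  2  3  4  5  6  7  8
 C  1  1  2  3  4  5  5  6  7
 A  2  1  2  2  3  4  5  6  7
 C  3  2  2  3  3  4  4  5  6
 C  4  3  3  3  4  4  4  5  5
 C  5  4  4  4  4  5  4  5  5
 G  6  5  4  5  4  5  5  5  6
 T  7  6  5  5  5  5  6  5  6

5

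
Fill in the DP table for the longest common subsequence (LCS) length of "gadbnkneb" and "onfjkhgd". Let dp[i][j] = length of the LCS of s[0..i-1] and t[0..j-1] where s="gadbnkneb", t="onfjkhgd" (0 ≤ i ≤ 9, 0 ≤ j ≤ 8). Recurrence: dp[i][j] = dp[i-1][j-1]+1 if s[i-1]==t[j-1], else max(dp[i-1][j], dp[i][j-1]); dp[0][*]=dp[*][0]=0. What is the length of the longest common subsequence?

2

   ''  o  n  f  j  k  h  g  d
''  0  0  0  0  0  0  0  0  0
 g  0  0  0  0  0  0  0  1  1
 a  0  0  0  0  0  0  0  1  1
 d  0  0  0  0  0  0  0  1  2
 b  0  0  0  0  0  0  0  1  2
 n  0  0  1  1  1  1  1  1  2
 k  0  0  1  1  1  2  2  2  2
 n  0  0  1  1  1  2  2  2  2
 e  0  0  1  1  1  2  2  2  2
 b  0  0  1  1  1  2  2  2  2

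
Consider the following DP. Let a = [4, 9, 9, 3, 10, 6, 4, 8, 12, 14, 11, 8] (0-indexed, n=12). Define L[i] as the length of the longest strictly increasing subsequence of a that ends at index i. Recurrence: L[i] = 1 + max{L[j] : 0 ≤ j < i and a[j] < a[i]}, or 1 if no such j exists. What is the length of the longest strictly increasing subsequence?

   i    0    1    2    3    4    5    6    7    8    9   10   11
a[i]    4    9    9    3   10    6    4    8   12   14   11    8
L[i]    1    2    2    1    3    2    2    3    4    5    4    3

5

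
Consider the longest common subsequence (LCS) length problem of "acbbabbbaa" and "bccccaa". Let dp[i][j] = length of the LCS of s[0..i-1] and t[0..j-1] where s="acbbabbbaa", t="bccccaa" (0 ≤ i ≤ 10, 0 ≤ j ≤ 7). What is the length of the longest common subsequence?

3

   ''  b  c  c  c  c  a  a
''  0  0  0  0  0  0  0  0
 a  0  0  0  0  0  0  1  1
 c  0  0  1  1  1  1  1  1
 b  0  1  1  1  1  1  1  1
 b  0  1  1  1  1  1  1  1
 a  0  1  1  1  1  1  2  2
 b  0  1  1  1  1  1  2  2
 b  0  1  1  1  1  1  2  2
 b  0  1  1  1  1  1  2  2
 a  0  1  1  1  1  1  2  3
 a  0  1  1  1  1  1  2  3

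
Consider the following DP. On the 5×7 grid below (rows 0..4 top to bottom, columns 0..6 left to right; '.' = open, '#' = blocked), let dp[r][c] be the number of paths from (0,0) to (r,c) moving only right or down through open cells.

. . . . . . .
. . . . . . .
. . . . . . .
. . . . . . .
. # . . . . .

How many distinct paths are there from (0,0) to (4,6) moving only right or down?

205

r\c   0   1   2   3   4   5   6
  0   1   1   1   1   1   1   1
  1   1   2   3   4   5   6   7
  2   1   3   6  10  15  21  28
  3   1   4  10  20  35  56  84
  4   1   0  10  30  65 121 205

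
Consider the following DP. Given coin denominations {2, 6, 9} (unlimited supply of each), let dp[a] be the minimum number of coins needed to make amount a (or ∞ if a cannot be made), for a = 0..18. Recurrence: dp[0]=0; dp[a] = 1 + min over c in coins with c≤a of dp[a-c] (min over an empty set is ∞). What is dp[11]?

 a  0  1  2  3  4  5  6  7  8  9 10 11 12 13 14 15 16 17 18
dp  0  -  1  -  2  -  1  -  2  1  3  2  2  3  3  2  4  3  2
(- denotes ∞ / unreachable)

2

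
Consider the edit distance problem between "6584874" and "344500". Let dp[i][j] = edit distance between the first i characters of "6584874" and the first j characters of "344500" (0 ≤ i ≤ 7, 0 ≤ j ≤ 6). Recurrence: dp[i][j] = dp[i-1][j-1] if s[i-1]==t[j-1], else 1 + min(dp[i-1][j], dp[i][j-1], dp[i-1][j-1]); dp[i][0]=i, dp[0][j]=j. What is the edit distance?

   ''  3  4  4  5  0  0
''  0  1  2  3  4  5  6
 6  1  1  2  3  4  5  6
 5  2  2  2  3  3  4  5
 8  3  3  3  3  4  4  5
 4  4  4  3  3  4  5  5
 8  5  5  4  4  4  5  6
 7  6  6  5  5  5  5  6
 4  7  7  6  5  6  6  6

6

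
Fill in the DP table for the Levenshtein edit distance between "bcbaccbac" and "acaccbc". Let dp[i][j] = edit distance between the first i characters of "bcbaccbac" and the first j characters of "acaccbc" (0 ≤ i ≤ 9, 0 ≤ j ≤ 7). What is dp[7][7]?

3

   ''  a  c  a  c  c  b  c
''  0  1  2  3  4  5  6  7
 b  1  1  2  3  4  5  5  6
 c  2  2  1  2  3  4  5  5
 b  3  3  2  2  3  4  4  5
 a  4  3  3  2  3  4  5  5
 c  5  4  3  3  2  3  4  5
 c  6  5  4  4  3  2  3  4
 b  7  6  5  5  4  3  2  3
 a  8  7  6  5  5  4  3  3
 c  9  8  7  6  5  5  4  3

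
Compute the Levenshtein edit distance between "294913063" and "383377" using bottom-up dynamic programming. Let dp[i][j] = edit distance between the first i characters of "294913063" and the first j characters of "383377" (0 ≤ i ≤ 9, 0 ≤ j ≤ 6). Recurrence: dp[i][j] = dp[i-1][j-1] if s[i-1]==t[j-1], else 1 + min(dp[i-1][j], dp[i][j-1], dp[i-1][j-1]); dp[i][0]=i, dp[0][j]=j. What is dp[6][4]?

   ''  3  8  3  3  7  7
''  0  1  2  3  4  5  6
 2  1  1  2  3  4  5  6
 9  2  2  2  3  4  5  6
 4  3  3  3  3  4  5  6
 9  4  4  4  4  4  5  6
 1  5  5  5  5  5  5  6
 3  6  5  6  5  5  6  6
 0  7  6  6  6  6  6  7
 6  8  7  7  7  7  7  7
 3  9  8  8  7  7  8  8

5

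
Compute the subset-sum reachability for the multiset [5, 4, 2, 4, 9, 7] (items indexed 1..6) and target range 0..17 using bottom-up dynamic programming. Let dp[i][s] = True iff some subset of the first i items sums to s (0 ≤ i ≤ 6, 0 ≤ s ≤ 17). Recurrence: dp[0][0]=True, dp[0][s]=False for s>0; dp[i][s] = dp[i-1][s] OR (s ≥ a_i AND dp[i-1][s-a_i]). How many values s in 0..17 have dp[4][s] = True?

i\s   0   1   2   3   4   5   6   7   8   9  10  11  12  13  14  15  16  17
  0   T   F   F   F   F   F   F   F   F   F   F   F   F   F   F   F   F   F
  1   T   F   F   F   F   T   F   F   F   F   F   F   F   F   F   F   F   F
  2   T   F   F   F   T   T   F   F   F   T   F   F   F   F   F   F   F   F
  3   T   F   T   F   T   T   T   T   F   T   F   T   F   F   F   F   F   F
  4   T   F   T   F   T   T   T   T   T   T   T   T   F   T   F   T   F   F
  5   T   F   T   F   T   T   T   T   T   T   T   T   F   T   T   T   T   T
  6   T   F   T   F   T   T   T   T   T   T   T   T   T   T   T   T   T   T

12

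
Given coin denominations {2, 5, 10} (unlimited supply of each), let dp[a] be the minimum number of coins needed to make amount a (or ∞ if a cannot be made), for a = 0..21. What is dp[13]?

5

 a  0  1  2  3  4  5  6  7  8  9 10 11 12 13 14 15 16 17 18 19 20 21
dp  0  -  1  -  2  1  3  2  4  3  1  4  2  5  3  2  4  3  5  4  2  5
(- denotes ∞ / unreachable)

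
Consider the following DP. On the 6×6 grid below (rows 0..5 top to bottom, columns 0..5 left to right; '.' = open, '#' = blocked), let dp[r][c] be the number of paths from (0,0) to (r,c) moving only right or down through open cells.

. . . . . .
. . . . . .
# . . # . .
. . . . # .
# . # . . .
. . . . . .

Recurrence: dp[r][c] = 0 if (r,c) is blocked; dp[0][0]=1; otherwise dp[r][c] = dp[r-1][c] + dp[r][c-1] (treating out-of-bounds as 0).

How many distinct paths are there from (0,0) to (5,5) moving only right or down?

34

r\c   0   1   2   3   4   5
  0   1   1   1   1   1   1
  1   1   2   3   4   5   6
  2   0   2   5   0   5  11
  3   0   2   7   7   0  11
  4   0   2   0   7   7  18
  5   0   2   2   9  16  34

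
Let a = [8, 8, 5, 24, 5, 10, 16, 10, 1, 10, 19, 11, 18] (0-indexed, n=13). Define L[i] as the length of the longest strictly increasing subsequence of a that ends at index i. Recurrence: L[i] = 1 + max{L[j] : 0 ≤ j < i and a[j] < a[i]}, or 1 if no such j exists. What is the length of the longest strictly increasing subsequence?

4

   i    0    1    2    3    4    5    6    7    8    9   10   11   12
a[i]    8    8    5   24    5   10   16   10    1   10   19   11   18
L[i]    1    1    1    2    1    2    3    2    1    2    4    3    4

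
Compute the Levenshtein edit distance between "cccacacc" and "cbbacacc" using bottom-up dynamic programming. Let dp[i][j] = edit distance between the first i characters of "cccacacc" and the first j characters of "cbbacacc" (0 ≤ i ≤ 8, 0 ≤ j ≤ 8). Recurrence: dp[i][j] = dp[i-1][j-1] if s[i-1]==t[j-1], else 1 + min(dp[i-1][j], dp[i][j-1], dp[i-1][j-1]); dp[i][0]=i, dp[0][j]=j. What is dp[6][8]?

   ''  c  b  b  a  c  a  c  c
''  0  1  2  3  4  5  6  7  8
 c  1  0  1  2  3  4  5  6  7
 c  2  1  1  2  3  3  4  5  6
 c  3  2  2  2  3  3  4  4  5
 a  4  3  3  3  2  3  3  4  5
 c  5  4  4  4  3  2  3  3  4
 a  6  5  5  5  4  3  2  3  4
 c  7  6  6  6  5  4  3  2  3
 c  8  7  7  7  6  5  4  3  2

4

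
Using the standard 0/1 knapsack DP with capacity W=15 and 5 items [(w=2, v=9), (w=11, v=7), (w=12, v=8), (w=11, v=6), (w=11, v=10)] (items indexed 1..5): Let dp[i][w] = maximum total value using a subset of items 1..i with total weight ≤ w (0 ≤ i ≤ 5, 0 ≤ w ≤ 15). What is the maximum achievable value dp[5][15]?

19

i\w   0   1   2   3   4   5   6   7   8   9  10  11  12  13  14  15
  0   0   0   0   0   0   0   0   0   0   0   0   0   0   0   0   0
  1   0   0   9   9   9   9   9   9   9   9   9   9   9   9   9   9
  2   0   0   9   9   9   9   9   9   9   9   9   9   9  16  16  16
  3   0   0   9   9   9   9   9   9   9   9   9   9   9  16  17  17
  4   0   0   9   9   9   9   9   9   9   9   9   9   9  16  17  17
  5   0   0   9   9   9   9   9   9   9   9   9  10  10  19  19  19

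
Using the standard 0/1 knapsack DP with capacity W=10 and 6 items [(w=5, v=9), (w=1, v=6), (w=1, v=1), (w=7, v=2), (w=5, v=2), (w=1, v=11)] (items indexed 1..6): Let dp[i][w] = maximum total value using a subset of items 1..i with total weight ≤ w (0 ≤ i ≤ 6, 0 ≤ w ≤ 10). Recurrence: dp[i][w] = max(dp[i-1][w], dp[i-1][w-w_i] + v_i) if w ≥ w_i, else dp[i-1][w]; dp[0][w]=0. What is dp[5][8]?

16

i\w   0   1   2   3   4   5   6   7   8   9  10
  0   0   0   0   0   0   0   0   0   0   0   0
  1   0   0   0   0   0   9   9   9   9   9   9
  2   0   6   6   6   6   9  15  15  15  15  15
  3   0   6   7   7   7   9  15  16  16  16  16
  4   0   6   7   7   7   9  15  16  16  16  16
  5   0   6   7   7   7   9  15  16  16  16  16
  6   0  11  17  18  18  18  20  26  27  27  27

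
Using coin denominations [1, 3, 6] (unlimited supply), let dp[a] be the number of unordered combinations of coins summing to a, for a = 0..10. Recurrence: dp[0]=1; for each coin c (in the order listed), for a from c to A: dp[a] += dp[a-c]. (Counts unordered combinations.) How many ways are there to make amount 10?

after  coin     0     1     2     3     4     5     6     7     8     9    10
          1     1     1     1     1     1     1     1     1     1     1     1
          3     1     1     1     2     2     2     3     3     3     4     4
          6     1     1     1     2     2     2     4     4     4     6     6

6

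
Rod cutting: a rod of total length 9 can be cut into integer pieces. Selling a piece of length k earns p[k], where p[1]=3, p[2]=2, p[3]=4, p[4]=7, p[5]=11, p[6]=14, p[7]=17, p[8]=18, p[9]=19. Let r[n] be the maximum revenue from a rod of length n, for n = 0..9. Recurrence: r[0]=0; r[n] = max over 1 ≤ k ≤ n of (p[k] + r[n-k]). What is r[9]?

27

   n    0    1    2    3    4    5    6    7    8    9
r[n]    0    3    6    9   12   15   18   21   24   27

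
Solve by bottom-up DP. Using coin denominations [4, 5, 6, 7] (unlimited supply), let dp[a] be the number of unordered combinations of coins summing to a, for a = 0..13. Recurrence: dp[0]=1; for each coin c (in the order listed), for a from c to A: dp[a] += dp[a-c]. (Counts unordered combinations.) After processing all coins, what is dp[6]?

after  coin     0     1     2     3     4     5     6     7     8     9    10    11    12    13
          4     1     0     0     0     1     0     0     0     1     0     0     0     1     0
          5     1     0     0     0     1     1     0     0     1     1     1     0     1     1
          6     1     0     0     0     1     1     1     0     1     1     2     1     2     1
          7     1     0     0     0     1     1     1     1     1     1     2     2     3     2

1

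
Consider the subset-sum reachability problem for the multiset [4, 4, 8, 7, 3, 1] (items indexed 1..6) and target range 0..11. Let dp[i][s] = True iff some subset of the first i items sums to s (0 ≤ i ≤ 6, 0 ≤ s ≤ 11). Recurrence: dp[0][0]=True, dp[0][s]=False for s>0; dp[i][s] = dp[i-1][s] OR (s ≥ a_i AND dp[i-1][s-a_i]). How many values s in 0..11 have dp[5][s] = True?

7

i\s   0   1   2   3   4   5   6   7   8   9  10  11
  0   T   F   F   F   F   F   F   F   F   F   F   F
  1   T   F   F   F   T   F   F   F   F   F   F   F
  2   T   F   F   F   T   F   F   F   T   F   F   F
  3   T   F   F   F   T   F   F   F   T   F   F   F
  4   T   F   F   F   T   F   F   T   T   F   F   T
  5   T   F   F   T   T   F   F   T   T   F   T   T
  6   T   T   F   T   T   T   F   T   T   T   T   T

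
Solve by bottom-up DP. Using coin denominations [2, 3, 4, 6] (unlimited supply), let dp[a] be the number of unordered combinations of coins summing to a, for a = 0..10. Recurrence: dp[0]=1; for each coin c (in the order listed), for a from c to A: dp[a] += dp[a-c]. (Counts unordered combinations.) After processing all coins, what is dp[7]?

2

after  coin     0     1     2     3     4     5     6     7     8     9    10
          2     1     0     1     0     1     0     1     0     1     0     1
          3     1     0     1     1     1     1     2     1     2     2     2
          4     1     0     1     1     2     1     3     2     4     3     5
          6     1     0     1     1     2     1     4     2     5     4     7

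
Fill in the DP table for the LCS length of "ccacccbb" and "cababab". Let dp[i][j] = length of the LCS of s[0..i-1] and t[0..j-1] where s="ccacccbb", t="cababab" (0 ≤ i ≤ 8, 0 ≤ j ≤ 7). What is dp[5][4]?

   ''  c  a  b  a  b  a  b
''  0  0  0  0  0  0  0  0
 c  0  1  1  1  1  1  1  1
 c  0  1  1  1  1  1  1  1
 a  0  1  2  2  2  2  2  2
 c  0  1  2  2  2  2  2  2
 c  0  1  2  2  2  2  2  2
 c  0  1  2  2  2  2  2  2
 b  0  1  2  3  3  3  3  3
 b  0  1  2  3  3  4  4  4

2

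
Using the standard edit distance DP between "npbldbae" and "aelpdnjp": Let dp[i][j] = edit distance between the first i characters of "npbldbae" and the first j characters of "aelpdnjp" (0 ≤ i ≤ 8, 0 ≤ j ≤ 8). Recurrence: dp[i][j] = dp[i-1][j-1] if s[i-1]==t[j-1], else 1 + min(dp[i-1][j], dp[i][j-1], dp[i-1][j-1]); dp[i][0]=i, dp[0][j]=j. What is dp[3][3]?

3

   ''  a  e  l  p  d  n  j  p
''  0  1  2  3  4  5  6  7  8
 n  1  1  2  3  4  5  5  6  7
 p  2  2  2  3  3  4  5  6  6
 b  3  3  3  3  4  4  5  6  7
 l  4  4  4  3  4  5  5  6  7
 d  5  5  5  4  4  4  5  6  7
 b  6  6  6  5  5  5  5  6  7
 a  7  6  7  6  6  6  6  6  7
 e  8  7  6  7  7  7  7  7  7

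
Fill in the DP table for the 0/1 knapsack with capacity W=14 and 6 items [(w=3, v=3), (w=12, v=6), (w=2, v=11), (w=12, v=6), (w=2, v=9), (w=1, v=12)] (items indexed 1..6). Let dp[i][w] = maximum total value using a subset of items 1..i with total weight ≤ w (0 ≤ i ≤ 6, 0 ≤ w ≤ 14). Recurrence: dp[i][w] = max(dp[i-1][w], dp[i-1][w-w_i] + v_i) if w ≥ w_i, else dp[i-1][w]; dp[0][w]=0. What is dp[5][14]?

23

i\w   0   1   2   3   4   5   6   7   8   9  10  11  12  13  14
  0   0   0   0   0   0   0   0   0   0   0   0   0   0   0   0
  1   0   0   0   3   3   3   3   3   3   3   3   3   3   3   3
  2   0   0   0   3   3   3   3   3   3   3   3   3   6   6   6
  3   0   0  11  11  11  14  14  14  14  14  14  14  14  14  17
  4   0   0  11  11  11  14  14  14  14  14  14  14  14  14  17
  5   0   0  11  11  20  20  20  23  23  23  23  23  23  23  23
  6   0  12  12  23  23  32  32  32  35  35  35  35  35  35  35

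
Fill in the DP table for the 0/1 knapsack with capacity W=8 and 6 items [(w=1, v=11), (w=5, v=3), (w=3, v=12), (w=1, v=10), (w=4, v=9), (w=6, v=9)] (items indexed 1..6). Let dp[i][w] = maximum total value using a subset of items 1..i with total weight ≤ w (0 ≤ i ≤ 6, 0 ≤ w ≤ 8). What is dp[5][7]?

i\w   0   1   2   3   4   5   6   7   8
  0   0   0   0   0   0   0   0   0   0
  1   0  11  11  11  11  11  11  11  11
  2   0  11  11  11  11  11  14  14  14
  3   0  11  11  12  23  23  23  23  23
  4   0  11  21  21  23  33  33  33  33
  5   0  11  21  21  23  33  33  33  33
  6   0  11  21  21  23  33  33  33  33

33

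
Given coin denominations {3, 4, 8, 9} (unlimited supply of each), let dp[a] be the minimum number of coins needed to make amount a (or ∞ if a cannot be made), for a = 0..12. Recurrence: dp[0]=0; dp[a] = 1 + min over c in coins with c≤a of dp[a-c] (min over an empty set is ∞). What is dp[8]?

1

 a  0  1  2  3  4  5  6  7  8  9 10 11 12
dp  0  -  -  1  1  -  2  2  1  1  3  2  2
(- denotes ∞ / unreachable)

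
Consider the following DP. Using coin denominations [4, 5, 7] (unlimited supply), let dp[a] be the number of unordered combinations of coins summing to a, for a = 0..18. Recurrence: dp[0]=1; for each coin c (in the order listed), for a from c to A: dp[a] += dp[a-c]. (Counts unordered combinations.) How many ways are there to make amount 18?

after  coin     0     1     2     3     4     5     6     7     8     9    10    11    12    13    14    15    16    17    18
          4     1     0     0     0     1     0     0     0     1     0     0     0     1     0     0     0     1     0     0
          5     1     0     0     0     1     1     0     0     1     1     1     0     1     1     1     1     1     1     1
          7     1     0     0     0     1     1     0     1     1     1     1     1     2     1     2     2     2     2     2

2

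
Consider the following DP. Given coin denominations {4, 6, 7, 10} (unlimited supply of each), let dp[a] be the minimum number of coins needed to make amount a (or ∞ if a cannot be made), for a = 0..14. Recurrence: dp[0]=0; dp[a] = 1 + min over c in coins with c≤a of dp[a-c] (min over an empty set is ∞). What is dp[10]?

 a  0  1  2  3  4  5  6  7  8  9 10 11 12 13 14
dp  0  -  -  -  1  -  1  1  2  -  1  2  2  2  2
(- denotes ∞ / unreachable)

1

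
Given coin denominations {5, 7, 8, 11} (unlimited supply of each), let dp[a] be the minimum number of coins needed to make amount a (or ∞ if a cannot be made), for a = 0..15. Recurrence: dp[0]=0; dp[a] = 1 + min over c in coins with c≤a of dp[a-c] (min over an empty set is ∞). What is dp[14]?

2

 a  0  1  2  3  4  5  6  7  8  9 10 11 12 13 14 15
dp  0  -  -  -  -  1  -  1  1  -  2  1  2  2  2  2
(- denotes ∞ / unreachable)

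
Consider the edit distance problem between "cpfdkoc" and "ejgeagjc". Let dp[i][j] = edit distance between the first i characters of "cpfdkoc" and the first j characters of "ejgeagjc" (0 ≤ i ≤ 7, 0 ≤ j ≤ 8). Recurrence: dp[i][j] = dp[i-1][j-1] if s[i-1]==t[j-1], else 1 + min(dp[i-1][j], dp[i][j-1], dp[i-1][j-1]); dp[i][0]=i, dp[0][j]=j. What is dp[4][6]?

   ''  e  j  g  e  a  g  j  c
''  0  1  2  3  4  5  6  7  8
 c  1  1  2  3  4  5  6  7  7
 p  2  2  2  3  4  5  6  7  8
 f  3  3  3  3  4  5  6  7  8
 d  4  4  4  4  4  5  6  7  8
 k  5  5  5  5  5  5  6  7  8
 o  6  6  6  6  6  6  6  7  8
 c  7  7  7  7  7  7  7  7  7

6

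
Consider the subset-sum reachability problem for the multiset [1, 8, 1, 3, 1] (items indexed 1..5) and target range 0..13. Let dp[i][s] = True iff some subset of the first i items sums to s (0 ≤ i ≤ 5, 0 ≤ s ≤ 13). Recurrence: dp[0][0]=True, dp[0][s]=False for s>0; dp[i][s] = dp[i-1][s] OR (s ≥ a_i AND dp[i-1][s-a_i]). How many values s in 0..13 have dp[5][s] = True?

i\s   0   1   2   3   4   5   6   7   8   9  10  11  12  13
  0   T   F   F   F   F   F   F   F   F   F   F   F   F   F
  1   T   T   F   F   F   F   F   F   F   F   F   F   F   F
  2   T   T   F   F   F   F   F   F   T   T   F   F   F   F
  3   T   T   T   F   F   F   F   F   T   T   T   F   F   F
  4   T   T   T   T   T   T   F   F   T   T   T   T   T   T
  5   T   T   T   T   T   T   T   F   T   T   T   T   T   T

13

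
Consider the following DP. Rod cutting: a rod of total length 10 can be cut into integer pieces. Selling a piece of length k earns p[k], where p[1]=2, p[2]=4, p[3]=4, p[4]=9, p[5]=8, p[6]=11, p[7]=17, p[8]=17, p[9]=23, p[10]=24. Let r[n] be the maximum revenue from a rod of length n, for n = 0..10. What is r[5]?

   n    0    1    2    3    4    5    6    7    8    9   10
r[n]    0    2    4    6    9   11   13   17   19   23   25

11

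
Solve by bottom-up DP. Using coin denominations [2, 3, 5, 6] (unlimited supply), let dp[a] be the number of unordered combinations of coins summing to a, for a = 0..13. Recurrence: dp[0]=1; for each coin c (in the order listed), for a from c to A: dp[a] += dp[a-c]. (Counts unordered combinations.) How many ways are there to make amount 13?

7

after  coin     0     1     2     3     4     5     6     7     8     9    10    11    12    13
          2     1     0     1     0     1     0     1     0     1     0     1     0     1     0
          3     1     0     1     1     1     1     2     1     2     2     2     2     3     2
          5     1     0     1     1     1     2     2     2     3     3     4     4     5     5
          6     1     0     1     1     1     2     3     2     4     4     5     6     8     7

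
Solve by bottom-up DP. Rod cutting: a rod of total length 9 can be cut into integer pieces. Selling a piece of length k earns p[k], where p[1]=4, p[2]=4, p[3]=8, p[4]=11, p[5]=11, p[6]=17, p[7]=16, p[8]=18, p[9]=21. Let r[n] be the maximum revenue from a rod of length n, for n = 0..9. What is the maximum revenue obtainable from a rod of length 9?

   n    0    1    2    3    4    5    6    7    8    9
r[n]    0    4    8   12   16   20   24   28   32   36

36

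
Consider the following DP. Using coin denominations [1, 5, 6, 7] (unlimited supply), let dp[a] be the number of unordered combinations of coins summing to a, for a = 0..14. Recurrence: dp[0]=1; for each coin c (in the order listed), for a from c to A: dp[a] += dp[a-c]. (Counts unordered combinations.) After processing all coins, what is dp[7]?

4

after  coin     0     1     2     3     4     5     6     7     8     9    10    11    12    13    14
          1     1     1     1     1     1     1     1     1     1     1     1     1     1     1     1
          5     1     1     1     1     1     2     2     2     2     2     3     3     3     3     3
          6     1     1     1     1     1     2     3     3     3     3     4     5     6     6     6
          7     1     1     1     1     1     2     3     4     4     4     5     6     8     9    10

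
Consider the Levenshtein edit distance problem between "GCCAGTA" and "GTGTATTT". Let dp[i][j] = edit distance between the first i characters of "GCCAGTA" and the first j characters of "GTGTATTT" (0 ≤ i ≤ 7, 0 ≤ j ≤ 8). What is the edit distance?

   ''  G  T  G  T  A  T  T  T
''  0  1  2  3  4  5  6  7  8
 G  1  0  1  2  3  4  5  6  7
 C  2  1  1  2  3  4  5  6  7
 C  3  2  2  2  3  4  5  6  7
 A  4  3  3  3  3  3  4  5  6
 G  5  4  4  3  4  4  4  5  6
 T  6  5  4  4  3  4  4  4  5
 A  7  6  5  5  4  3  4  5  5

5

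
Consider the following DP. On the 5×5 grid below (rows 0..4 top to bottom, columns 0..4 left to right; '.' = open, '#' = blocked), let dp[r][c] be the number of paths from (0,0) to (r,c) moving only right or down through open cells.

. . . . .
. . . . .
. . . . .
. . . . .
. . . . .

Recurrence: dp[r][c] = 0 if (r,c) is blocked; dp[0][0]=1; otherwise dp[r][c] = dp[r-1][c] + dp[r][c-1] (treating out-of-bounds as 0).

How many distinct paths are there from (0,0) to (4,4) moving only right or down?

r\c   0   1   2   3   4
  0   1   1   1   1   1
  1   1   2   3   4   5
  2   1   3   6  10  15
  3   1   4  10  20  35
  4   1   5  15  35  70

70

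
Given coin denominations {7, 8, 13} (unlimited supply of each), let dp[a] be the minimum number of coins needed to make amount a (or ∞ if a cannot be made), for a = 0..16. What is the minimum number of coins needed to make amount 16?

2

 a  0  1  2  3  4  5  6  7  8  9 10 11 12 13 14 15 16
dp  0  -  -  -  -  -  -  1  1  -  -  -  -  1  2  2  2
(- denotes ∞ / unreachable)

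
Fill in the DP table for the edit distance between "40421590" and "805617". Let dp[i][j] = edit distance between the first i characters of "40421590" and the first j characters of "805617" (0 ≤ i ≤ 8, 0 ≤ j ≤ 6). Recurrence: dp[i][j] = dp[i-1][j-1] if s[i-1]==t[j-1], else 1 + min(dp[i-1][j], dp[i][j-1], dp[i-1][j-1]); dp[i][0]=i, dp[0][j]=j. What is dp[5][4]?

4

   ''  8  0  5  6  1  7
''  0  1  2  3  4  5  6
 4  1  1  2  3  4  5  6
 0  2  2  1  2  3  4  5
 4  3  3  2  2  3  4  5
 2  4  4  3  3  3  4  5
 1  5  5  4  4  4  3  4
 5  6  6  5  4  5  4  4
 9  7  7  6  5  5  5  5
 0  8  8  7  6  6  6  6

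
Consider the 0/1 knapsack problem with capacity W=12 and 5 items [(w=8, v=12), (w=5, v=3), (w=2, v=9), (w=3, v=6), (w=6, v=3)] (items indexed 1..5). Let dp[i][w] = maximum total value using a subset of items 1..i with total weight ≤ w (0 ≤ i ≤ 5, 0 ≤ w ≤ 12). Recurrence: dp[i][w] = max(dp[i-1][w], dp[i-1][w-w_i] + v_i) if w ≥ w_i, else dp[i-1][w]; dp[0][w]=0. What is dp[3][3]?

9

i\w   0   1   2   3   4   5   6   7   8   9  10  11  12
  0   0   0   0   0   0   0   0   0   0   0   0   0   0
  1   0   0   0   0   0   0   0   0  12  12  12  12  12
  2   0   0   0   0   0   3   3   3  12  12  12  12  12
  3   0   0   9   9   9   9   9  12  12  12  21  21  21
  4   0   0   9   9   9  15  15  15  15  15  21  21  21
  5   0   0   9   9   9  15  15  15  15  15  21  21  21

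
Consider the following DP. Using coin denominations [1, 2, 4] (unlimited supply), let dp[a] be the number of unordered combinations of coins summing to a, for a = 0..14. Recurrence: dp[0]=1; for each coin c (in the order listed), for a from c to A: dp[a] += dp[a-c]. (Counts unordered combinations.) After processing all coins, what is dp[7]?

after  coin     0     1     2     3     4     5     6     7     8     9    10    11    12    13    14
          1     1     1     1     1     1     1     1     1     1     1     1     1     1     1     1
          2     1     1     2     2     3     3     4     4     5     5     6     6     7     7     8
          4     1     1     2     2     4     4     6     6     9     9    12    12    16    16    20

6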